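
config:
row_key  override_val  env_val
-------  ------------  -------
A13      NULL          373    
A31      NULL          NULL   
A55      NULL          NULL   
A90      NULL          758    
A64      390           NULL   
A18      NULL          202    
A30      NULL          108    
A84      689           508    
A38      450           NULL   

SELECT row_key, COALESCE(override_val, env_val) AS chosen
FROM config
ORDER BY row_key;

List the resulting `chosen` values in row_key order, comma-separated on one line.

row_key=A13: override_val=NULL, env_val=373 → 373
row_key=A18: override_val=NULL, env_val=202 → 202
row_key=A30: override_val=NULL, env_val=108 → 108
row_key=A31: override_val=NULL, env_val=NULL (all NULL) → NULL
row_key=A38: override_val=450 → 450
row_key=A55: override_val=NULL, env_val=NULL (all NULL) → NULL
row_key=A64: override_val=390 → 390
row_key=A84: override_val=689 → 689
row_key=A90: override_val=NULL, env_val=758 → 758

373, 202, 108, NULL, 450, NULL, 390, 689, 758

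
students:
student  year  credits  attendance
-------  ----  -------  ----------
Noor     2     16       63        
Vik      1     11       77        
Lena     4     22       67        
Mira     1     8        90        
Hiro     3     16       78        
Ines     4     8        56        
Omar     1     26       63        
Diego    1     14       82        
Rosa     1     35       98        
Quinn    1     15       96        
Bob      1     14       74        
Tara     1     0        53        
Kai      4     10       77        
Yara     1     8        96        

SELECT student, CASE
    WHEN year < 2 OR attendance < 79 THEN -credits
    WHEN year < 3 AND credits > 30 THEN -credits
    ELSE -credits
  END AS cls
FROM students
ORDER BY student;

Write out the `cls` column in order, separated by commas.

-14, -14, -16, -8, -10, -22, -8, -16, -26, -15, -35, 0, -11, -8

student=Bob: year < 2 OR attendance < 79 → -14
student=Diego: year < 2 OR attendance < 79 → -14
student=Hiro: year < 2 OR attendance < 79 → -16
student=Ines: year < 2 OR attendance < 79 → -8
student=Kai: year < 2 OR attendance < 79 → -10
student=Lena: year < 2 OR attendance < 79 → -22
student=Mira: year < 2 OR attendance < 79 → -8
student=Noor: year < 2 OR attendance < 79 → -16
student=Omar: year < 2 OR attendance < 79 → -26
student=Quinn: year < 2 OR attendance < 79 → -15
student=Rosa: year < 2 OR attendance < 79 → -35
student=Tara: year < 2 OR attendance < 79 → 0
student=Vik: year < 2 OR attendance < 79 → -11
student=Yara: year < 2 OR attendance < 79 → -8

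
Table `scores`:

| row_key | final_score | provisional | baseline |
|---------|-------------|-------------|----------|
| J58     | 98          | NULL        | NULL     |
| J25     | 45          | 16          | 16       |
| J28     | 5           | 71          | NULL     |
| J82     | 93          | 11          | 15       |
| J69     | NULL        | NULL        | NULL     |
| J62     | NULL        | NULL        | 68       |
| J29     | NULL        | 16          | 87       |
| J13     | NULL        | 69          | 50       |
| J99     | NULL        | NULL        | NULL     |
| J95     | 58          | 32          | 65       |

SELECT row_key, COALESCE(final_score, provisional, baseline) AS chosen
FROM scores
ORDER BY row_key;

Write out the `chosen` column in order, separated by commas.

69, 45, 5, 16, 98, 68, NULL, 93, 58, NULL

row_key=J13: final_score=NULL, provisional=69 → 69
row_key=J25: final_score=45 → 45
row_key=J28: final_score=5 → 5
row_key=J29: final_score=NULL, provisional=16 → 16
row_key=J58: final_score=98 → 98
row_key=J62: final_score=NULL, provisional=NULL, baseline=68 → 68
row_key=J69: final_score=NULL, provisional=NULL, baseline=NULL (all NULL) → NULL
row_key=J82: final_score=93 → 93
row_key=J95: final_score=58 → 58
row_key=J99: final_score=NULL, provisional=NULL, baseline=NULL (all NULL) → NULL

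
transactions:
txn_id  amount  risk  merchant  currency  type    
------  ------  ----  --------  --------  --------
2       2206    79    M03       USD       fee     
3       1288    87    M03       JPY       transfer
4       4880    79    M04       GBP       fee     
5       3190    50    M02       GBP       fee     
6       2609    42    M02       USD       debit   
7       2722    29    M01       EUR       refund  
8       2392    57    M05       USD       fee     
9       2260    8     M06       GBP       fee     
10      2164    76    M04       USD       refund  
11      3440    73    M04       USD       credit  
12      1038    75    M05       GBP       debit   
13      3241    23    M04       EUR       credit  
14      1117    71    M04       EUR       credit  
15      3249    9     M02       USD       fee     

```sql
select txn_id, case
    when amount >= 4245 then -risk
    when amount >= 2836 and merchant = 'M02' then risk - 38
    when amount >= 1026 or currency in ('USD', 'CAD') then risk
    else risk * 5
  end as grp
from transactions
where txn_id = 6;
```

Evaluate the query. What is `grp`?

txn_id = 6: amount=2609, risk=42, merchant=M02, currency=USD, type=debit.
amount >= 4245 → false
amount >= 2836 and merchant = 'M02' → false
amount >= 1026 or currency in ('USD', 'CAD') → true → 42

42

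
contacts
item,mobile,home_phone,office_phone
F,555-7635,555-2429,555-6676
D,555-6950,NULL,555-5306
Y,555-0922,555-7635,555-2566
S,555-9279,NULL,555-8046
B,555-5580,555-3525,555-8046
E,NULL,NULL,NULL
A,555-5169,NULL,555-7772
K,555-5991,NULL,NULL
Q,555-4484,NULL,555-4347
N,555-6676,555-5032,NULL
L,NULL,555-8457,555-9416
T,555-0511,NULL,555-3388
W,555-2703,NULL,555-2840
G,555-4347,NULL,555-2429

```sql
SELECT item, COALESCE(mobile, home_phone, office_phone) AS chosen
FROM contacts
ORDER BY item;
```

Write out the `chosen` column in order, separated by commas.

555-5169, 555-5580, 555-6950, NULL, 555-7635, 555-4347, 555-5991, 555-8457, 555-6676, 555-4484, 555-9279, 555-0511, 555-2703, 555-0922

item=A: mobile=555-5169 → 555-5169
item=B: mobile=555-5580 → 555-5580
item=D: mobile=555-6950 → 555-6950
item=E: mobile=NULL, home_phone=NULL, office_phone=NULL (all NULL) → NULL
item=F: mobile=555-7635 → 555-7635
item=G: mobile=555-4347 → 555-4347
item=K: mobile=555-5991 → 555-5991
item=L: mobile=NULL, home_phone=555-8457 → 555-8457
item=N: mobile=555-6676 → 555-6676
item=Q: mobile=555-4484 → 555-4484
item=S: mobile=555-9279 → 555-9279
item=T: mobile=555-0511 → 555-0511
item=W: mobile=555-2703 → 555-2703
item=Y: mobile=555-0922 → 555-0922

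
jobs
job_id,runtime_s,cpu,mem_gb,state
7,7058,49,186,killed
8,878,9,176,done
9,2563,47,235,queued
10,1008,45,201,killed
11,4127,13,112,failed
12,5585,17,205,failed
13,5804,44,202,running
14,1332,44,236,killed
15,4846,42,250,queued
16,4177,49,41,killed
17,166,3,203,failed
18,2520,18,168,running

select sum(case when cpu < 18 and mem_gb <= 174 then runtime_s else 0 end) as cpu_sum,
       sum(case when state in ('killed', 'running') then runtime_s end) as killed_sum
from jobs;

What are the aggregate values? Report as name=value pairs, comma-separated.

cpu_sum=4127, killed_sum=21899

[cpu_sum: cpu < 18 and mem_gb <= 174]
job_id=7: ✗
job_id=8: ✗
job_id=9: ✗
job_id=10: ✗
job_id=11: ✓ → 4127
job_id=12: ✗
job_id=13: ✗
job_id=14: ✗
job_id=15: ✗
job_id=16: ✗
job_id=17: ✗
job_id=18: ✗
cpu_sum = 4127
—
[killed_sum: state in ('killed', 'running')]
job_id=7: ✓ → 7058
job_id=8: ✗
job_id=9: ✗
job_id=10: ✓ → 1008
job_id=11: ✗
job_id=12: ✗
job_id=13: ✓ → 5804
job_id=14: ✓ → 1332
job_id=15: ✗
job_id=16: ✓ → 4177
job_id=17: ✗
job_id=18: ✓ → 2520
killed_sum = 7058 + 1008 + 5804 + 1332 + 4177 + 2520 = 21899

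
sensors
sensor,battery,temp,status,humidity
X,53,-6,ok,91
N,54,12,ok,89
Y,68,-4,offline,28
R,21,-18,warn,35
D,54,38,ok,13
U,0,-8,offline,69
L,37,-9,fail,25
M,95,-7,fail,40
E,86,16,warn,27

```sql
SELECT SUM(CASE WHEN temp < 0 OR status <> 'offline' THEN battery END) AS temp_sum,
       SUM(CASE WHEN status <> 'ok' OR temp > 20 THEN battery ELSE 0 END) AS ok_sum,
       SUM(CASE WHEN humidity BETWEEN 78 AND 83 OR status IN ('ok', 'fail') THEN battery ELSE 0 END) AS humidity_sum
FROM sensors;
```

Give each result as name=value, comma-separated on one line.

temp_sum=468, ok_sum=361, humidity_sum=293

[temp_sum: temp < 0 OR status <> 'offline']
sensor=X: ✓ → 53
sensor=N: ✓ → 54
sensor=Y: ✓ → 68
sensor=R: ✓ → 21
sensor=D: ✓ → 54
sensor=U: ✓ → 0
sensor=L: ✓ → 37
sensor=M: ✓ → 95
sensor=E: ✓ → 86
temp_sum = 53 + 54 + 68 + 21 + 54 + 37 + 95 + 86 = 468
—
[ok_sum: status <> 'ok' OR temp > 20]
sensor=X: ✗
sensor=N: ✗
sensor=Y: ✓ → 68
sensor=R: ✓ → 21
sensor=D: ✓ → 54
sensor=U: ✓ → 0
sensor=L: ✓ → 37
sensor=M: ✓ → 95
sensor=E: ✓ → 86
ok_sum = 68 + 21 + 54 + 37 + 95 + 86 = 361
—
[humidity_sum: humidity BETWEEN 78 AND 83 OR status IN ('ok', 'fail')]
sensor=X: ✓ → 53
sensor=N: ✓ → 54
sensor=Y: ✗
sensor=R: ✗
sensor=D: ✓ → 54
sensor=U: ✗
sensor=L: ✓ → 37
sensor=M: ✓ → 95
sensor=E: ✗
humidity_sum = 53 + 54 + 54 + 37 + 95 = 293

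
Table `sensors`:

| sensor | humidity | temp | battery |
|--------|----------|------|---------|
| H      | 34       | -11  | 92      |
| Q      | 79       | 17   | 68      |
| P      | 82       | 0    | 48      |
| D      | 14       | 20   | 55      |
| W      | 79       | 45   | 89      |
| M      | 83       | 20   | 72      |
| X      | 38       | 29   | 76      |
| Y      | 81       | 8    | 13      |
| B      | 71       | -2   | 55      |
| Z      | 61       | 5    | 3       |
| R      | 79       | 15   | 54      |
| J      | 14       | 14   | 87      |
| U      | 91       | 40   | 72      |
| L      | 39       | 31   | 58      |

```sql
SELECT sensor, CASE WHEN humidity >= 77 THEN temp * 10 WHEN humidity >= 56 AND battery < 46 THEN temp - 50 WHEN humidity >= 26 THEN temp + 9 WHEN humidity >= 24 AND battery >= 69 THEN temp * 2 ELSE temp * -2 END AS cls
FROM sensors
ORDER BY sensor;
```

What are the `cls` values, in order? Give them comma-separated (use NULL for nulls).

sensor=B: humidity >= 26 → 7
sensor=D: ELSE → -40
sensor=H: humidity >= 26 → -2
sensor=J: ELSE → -28
sensor=L: humidity >= 26 → 40
sensor=M: humidity >= 77 → 200
sensor=P: humidity >= 77 → 0
sensor=Q: humidity >= 77 → 170
sensor=R: humidity >= 77 → 150
sensor=U: humidity >= 77 → 400
sensor=W: humidity >= 77 → 450
sensor=X: humidity >= 26 → 38
sensor=Y: humidity >= 77 → 80
sensor=Z: humidity >= 56 AND battery < 46 → -45

7, -40, -2, -28, 40, 200, 0, 170, 150, 400, 450, 38, 80, -45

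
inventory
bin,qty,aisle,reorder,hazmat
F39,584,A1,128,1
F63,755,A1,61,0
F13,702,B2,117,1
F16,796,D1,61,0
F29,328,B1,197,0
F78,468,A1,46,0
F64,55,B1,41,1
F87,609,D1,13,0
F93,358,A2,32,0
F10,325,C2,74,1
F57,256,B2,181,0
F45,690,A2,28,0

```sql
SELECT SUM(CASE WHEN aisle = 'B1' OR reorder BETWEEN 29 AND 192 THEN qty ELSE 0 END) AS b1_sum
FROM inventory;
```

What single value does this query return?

4627

bin=F39: ✓ → 584
bin=F63: ✓ → 755
bin=F13: ✓ → 702
bin=F16: ✓ → 796
bin=F29: ✓ → 328
bin=F78: ✓ → 468
bin=F64: ✓ → 55
bin=F87: ✗
bin=F93: ✓ → 358
bin=F10: ✓ → 325
bin=F57: ✓ → 256
bin=F45: ✗
b1_sum = 584 + 755 + 702 + 796 + 328 + 468 + 55 + 358 + 325 + 256 = 4627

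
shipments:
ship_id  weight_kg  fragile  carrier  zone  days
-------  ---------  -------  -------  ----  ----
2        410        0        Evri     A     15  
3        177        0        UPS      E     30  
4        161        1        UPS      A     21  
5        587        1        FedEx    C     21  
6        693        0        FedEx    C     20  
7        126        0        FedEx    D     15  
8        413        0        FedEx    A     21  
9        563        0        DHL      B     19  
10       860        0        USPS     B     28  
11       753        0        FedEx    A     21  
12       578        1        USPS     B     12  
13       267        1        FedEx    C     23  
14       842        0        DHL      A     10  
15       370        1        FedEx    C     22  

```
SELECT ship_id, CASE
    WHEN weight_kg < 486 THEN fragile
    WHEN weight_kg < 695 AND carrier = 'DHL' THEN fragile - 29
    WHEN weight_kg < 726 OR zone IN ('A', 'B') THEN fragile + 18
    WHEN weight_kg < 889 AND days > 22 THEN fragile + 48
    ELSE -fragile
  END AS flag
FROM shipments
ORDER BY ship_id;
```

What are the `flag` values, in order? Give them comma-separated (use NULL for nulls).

ship_id=2: weight_kg < 486 → 0
ship_id=3: weight_kg < 486 → 0
ship_id=4: weight_kg < 486 → 1
ship_id=5: weight_kg < 726 OR zone IN ('A', 'B') → 19
ship_id=6: weight_kg < 726 OR zone IN ('A', 'B') → 18
ship_id=7: weight_kg < 486 → 0
ship_id=8: weight_kg < 486 → 0
ship_id=9: weight_kg < 695 AND carrier = 'DHL' → -29
ship_id=10: weight_kg < 726 OR zone IN ('A', 'B') → 18
ship_id=11: weight_kg < 726 OR zone IN ('A', 'B') → 18
ship_id=12: weight_kg < 726 OR zone IN ('A', 'B') → 19
ship_id=13: weight_kg < 486 → 1
ship_id=14: weight_kg < 726 OR zone IN ('A', 'B') → 18
ship_id=15: weight_kg < 486 → 1

0, 0, 1, 19, 18, 0, 0, -29, 18, 18, 19, 1, 18, 1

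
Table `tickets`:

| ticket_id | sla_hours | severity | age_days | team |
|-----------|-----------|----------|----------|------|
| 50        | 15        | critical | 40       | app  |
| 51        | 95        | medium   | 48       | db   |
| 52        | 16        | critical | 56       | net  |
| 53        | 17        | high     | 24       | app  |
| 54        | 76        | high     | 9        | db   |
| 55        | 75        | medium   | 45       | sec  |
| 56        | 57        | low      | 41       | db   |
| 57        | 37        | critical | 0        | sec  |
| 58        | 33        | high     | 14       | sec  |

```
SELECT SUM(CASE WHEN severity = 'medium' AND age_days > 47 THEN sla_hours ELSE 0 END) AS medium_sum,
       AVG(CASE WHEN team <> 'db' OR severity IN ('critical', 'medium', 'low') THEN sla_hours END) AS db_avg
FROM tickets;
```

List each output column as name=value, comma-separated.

[medium_sum: severity = 'medium' AND age_days > 47]
ticket_id=50: ✗
ticket_id=51: ✓ → 95
ticket_id=52: ✗
ticket_id=53: ✗
ticket_id=54: ✗
ticket_id=55: ✗
ticket_id=56: ✗
ticket_id=57: ✗
ticket_id=58: ✗
medium_sum = 95
—
[db_avg: team <> 'db' OR severity IN ('critical', 'medium', 'low')]
ticket_id=50: ✓ → 15
ticket_id=51: ✓ → 95
ticket_id=52: ✓ → 16
ticket_id=53: ✓ → 17
ticket_id=54: ✗
ticket_id=55: ✓ → 75
ticket_id=56: ✓ → 57
ticket_id=57: ✓ → 37
ticket_id=58: ✓ → 33
db_avg = (15 + 95 + 16 + 17 + 75 + 57 + 37 + 33) / 8 = 43.125

medium_sum=95, db_avg=43.125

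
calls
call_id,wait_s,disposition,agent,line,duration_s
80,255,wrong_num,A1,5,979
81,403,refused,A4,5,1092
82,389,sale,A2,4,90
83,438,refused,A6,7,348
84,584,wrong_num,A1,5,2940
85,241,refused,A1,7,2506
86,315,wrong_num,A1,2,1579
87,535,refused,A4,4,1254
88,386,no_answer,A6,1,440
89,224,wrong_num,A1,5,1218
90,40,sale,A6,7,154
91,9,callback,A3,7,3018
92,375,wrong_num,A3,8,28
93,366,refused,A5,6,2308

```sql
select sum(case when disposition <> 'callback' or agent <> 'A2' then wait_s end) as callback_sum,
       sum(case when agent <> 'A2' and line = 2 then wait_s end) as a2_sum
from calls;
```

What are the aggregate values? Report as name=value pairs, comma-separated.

[callback_sum: disposition <> 'callback' or agent <> 'A2']
call_id=80: ✓ → 255
call_id=81: ✓ → 403
call_id=82: ✓ → 389
call_id=83: ✓ → 438
call_id=84: ✓ → 584
call_id=85: ✓ → 241
call_id=86: ✓ → 315
call_id=87: ✓ → 535
call_id=88: ✓ → 386
call_id=89: ✓ → 224
call_id=90: ✓ → 40
call_id=91: ✓ → 9
call_id=92: ✓ → 375
call_id=93: ✓ → 366
callback_sum = 255 + 403 + 389 + 438 + 584 + 241 + 315 + 535 + 386 + 224 + 40 + 9 + 375 + 366 = 4560
—
[a2_sum: agent <> 'A2' and line = 2]
call_id=80: ✗
call_id=81: ✗
call_id=82: ✗
call_id=83: ✗
call_id=84: ✗
call_id=85: ✗
call_id=86: ✓ → 315
call_id=87: ✗
call_id=88: ✗
call_id=89: ✗
call_id=90: ✗
call_id=91: ✗
call_id=92: ✗
call_id=93: ✗
a2_sum = 315

callback_sum=4560, a2_sum=315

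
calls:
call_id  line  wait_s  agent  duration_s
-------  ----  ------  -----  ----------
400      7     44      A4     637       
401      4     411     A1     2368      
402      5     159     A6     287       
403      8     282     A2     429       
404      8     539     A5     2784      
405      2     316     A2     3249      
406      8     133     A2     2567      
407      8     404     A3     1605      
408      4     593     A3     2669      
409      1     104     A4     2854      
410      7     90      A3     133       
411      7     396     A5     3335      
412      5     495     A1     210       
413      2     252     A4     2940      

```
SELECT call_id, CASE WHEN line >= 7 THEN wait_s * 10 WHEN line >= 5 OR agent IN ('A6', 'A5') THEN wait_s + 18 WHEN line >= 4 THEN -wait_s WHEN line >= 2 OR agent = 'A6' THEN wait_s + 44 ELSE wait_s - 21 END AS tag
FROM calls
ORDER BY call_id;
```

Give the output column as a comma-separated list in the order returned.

call_id=400: line >= 7 → 440
call_id=401: line >= 4 → -411
call_id=402: line >= 5 OR agent IN ('A6', 'A5') → 177
call_id=403: line >= 7 → 2820
call_id=404: line >= 7 → 5390
call_id=405: line >= 2 OR agent = 'A6' → 360
call_id=406: line >= 7 → 1330
call_id=407: line >= 7 → 4040
call_id=408: line >= 4 → -593
call_id=409: ELSE → 83
call_id=410: line >= 7 → 900
call_id=411: line >= 7 → 3960
call_id=412: line >= 5 OR agent IN ('A6', 'A5') → 513
call_id=413: line >= 2 OR agent = 'A6' → 296

440, -411, 177, 2820, 5390, 360, 1330, 4040, -593, 83, 900, 3960, 513, 296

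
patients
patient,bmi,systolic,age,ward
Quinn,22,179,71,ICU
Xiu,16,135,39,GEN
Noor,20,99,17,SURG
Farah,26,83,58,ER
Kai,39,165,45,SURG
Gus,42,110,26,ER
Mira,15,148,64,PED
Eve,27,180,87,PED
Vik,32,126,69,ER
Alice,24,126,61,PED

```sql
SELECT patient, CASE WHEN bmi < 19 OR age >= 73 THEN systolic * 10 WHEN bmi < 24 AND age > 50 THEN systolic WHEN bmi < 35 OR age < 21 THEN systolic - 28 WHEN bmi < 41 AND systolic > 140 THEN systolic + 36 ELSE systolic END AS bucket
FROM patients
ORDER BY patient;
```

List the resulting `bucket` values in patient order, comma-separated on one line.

98, 1800, 55, 110, 201, 1480, 71, 179, 98, 1350

patient=Alice: bmi < 35 OR age < 21 → 98
patient=Eve: bmi < 19 OR age >= 73 → 1800
patient=Farah: bmi < 35 OR age < 21 → 55
patient=Gus: ELSE → 110
patient=Kai: bmi < 41 AND systolic > 140 → 201
patient=Mira: bmi < 19 OR age >= 73 → 1480
patient=Noor: bmi < 35 OR age < 21 → 71
patient=Quinn: bmi < 24 AND age > 50 → 179
patient=Vik: bmi < 35 OR age < 21 → 98
patient=Xiu: bmi < 19 OR age >= 73 → 1350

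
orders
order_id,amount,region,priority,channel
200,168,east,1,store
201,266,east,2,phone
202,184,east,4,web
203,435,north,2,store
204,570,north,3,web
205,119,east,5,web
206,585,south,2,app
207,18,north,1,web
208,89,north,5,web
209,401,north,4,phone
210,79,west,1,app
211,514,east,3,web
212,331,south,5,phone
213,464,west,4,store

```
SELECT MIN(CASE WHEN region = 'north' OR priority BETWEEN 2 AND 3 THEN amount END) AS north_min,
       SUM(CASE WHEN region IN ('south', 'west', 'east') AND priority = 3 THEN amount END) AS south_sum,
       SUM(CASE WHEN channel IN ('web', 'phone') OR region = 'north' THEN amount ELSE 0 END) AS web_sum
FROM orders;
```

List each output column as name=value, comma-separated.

north_min=18, south_sum=514, web_sum=2927

[north_min: region = 'north' OR priority BETWEEN 2 AND 3]
order_id=200: ✗
order_id=201: ✓ → 266
order_id=202: ✗
order_id=203: ✓ → 435
order_id=204: ✓ → 570
order_id=205: ✗
order_id=206: ✓ → 585
order_id=207: ✓ → 18
order_id=208: ✓ → 89
order_id=209: ✓ → 401
order_id=210: ✗
order_id=211: ✓ → 514
order_id=212: ✗
order_id=213: ✗
north_min = MIN(266, 435, 570, 585, 18, 89, 401, 514) = 18
—
[south_sum: region IN ('south', 'west', 'east') AND priority = 3]
order_id=200: ✗
order_id=201: ✗
order_id=202: ✗
order_id=203: ✗
order_id=204: ✗
order_id=205: ✗
order_id=206: ✗
order_id=207: ✗
order_id=208: ✗
order_id=209: ✗
order_id=210: ✗
order_id=211: ✓ → 514
order_id=212: ✗
order_id=213: ✗
south_sum = 514
—
[web_sum: channel IN ('web', 'phone') OR region = 'north']
order_id=200: ✗
order_id=201: ✓ → 266
order_id=202: ✓ → 184
order_id=203: ✓ → 435
order_id=204: ✓ → 570
order_id=205: ✓ → 119
order_id=206: ✗
order_id=207: ✓ → 18
order_id=208: ✓ → 89
order_id=209: ✓ → 401
order_id=210: ✗
order_id=211: ✓ → 514
order_id=212: ✓ → 331
order_id=213: ✗
web_sum = 266 + 184 + 435 + 570 + 119 + 18 + 89 + 401 + 514 + 331 = 2927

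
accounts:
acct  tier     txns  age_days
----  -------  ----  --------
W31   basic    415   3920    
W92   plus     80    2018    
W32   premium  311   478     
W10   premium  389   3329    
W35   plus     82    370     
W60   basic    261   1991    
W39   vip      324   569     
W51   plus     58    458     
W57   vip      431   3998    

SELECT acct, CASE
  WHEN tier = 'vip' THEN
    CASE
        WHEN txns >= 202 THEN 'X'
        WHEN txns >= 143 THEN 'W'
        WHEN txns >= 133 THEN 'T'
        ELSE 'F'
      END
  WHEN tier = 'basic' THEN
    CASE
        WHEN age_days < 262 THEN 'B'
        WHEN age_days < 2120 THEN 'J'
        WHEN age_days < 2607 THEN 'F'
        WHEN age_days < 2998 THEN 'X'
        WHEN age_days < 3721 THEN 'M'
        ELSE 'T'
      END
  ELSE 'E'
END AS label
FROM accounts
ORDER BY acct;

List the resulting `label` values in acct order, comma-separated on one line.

E, T, E, E, X, E, X, J, E

acct=W10: tier='premium' → outer ELSE → E
acct=W31: tier='basic' → inner[ELSE] → T
acct=W32: tier='premium' → outer ELSE → E
acct=W35: tier='plus' → outer ELSE → E
acct=W39: tier='vip' → inner[txns >= 202] → X
acct=W51: tier='plus' → outer ELSE → E
acct=W57: tier='vip' → inner[txns >= 202] → X
acct=W60: tier='basic' → inner[age_days < 2120] → J
acct=W92: tier='plus' → outer ELSE → E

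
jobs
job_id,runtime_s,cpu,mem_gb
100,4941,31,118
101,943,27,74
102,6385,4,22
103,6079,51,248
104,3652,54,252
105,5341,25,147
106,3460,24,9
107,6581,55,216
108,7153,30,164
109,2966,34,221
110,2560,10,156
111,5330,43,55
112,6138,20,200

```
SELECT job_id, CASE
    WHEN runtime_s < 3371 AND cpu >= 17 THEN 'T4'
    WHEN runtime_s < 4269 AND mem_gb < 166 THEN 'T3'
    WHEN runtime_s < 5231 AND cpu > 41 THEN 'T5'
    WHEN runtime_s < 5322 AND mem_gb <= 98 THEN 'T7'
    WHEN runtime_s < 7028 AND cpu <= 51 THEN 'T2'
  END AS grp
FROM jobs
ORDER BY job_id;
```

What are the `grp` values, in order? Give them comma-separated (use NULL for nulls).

T2, T4, T2, T2, T5, T2, T3, NULL, NULL, T4, T3, T2, T2

job_id=100: runtime_s < 7028 AND cpu <= 51 → T2
job_id=101: runtime_s < 3371 AND cpu >= 17 → T4
job_id=102: runtime_s < 7028 AND cpu <= 51 → T2
job_id=103: runtime_s < 7028 AND cpu <= 51 → T2
job_id=104: runtime_s < 5231 AND cpu > 41 → T5
job_id=105: runtime_s < 7028 AND cpu <= 51 → T2
job_id=106: runtime_s < 4269 AND mem_gb < 166 → T3
job_id=107: (no match → NULL) → NULL
job_id=108: (no match → NULL) → NULL
job_id=109: runtime_s < 3371 AND cpu >= 17 → T4
job_id=110: runtime_s < 4269 AND mem_gb < 166 → T3
job_id=111: runtime_s < 7028 AND cpu <= 51 → T2
job_id=112: runtime_s < 7028 AND cpu <= 51 → T2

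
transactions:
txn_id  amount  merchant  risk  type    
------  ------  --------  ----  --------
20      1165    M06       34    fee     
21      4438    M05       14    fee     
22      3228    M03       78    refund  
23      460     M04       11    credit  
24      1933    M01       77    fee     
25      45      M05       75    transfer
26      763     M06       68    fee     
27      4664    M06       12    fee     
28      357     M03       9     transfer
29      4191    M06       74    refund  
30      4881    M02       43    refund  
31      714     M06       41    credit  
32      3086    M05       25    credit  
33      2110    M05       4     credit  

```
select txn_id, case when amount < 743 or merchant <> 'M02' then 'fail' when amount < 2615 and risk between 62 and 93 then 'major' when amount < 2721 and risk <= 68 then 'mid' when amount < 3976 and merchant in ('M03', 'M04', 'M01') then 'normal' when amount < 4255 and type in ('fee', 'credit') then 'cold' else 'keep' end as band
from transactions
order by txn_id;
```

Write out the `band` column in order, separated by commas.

txn_id=20: amount < 743 or merchant <> 'M02' → fail
txn_id=21: amount < 743 or merchant <> 'M02' → fail
txn_id=22: amount < 743 or merchant <> 'M02' → fail
txn_id=23: amount < 743 or merchant <> 'M02' → fail
txn_id=24: amount < 743 or merchant <> 'M02' → fail
txn_id=25: amount < 743 or merchant <> 'M02' → fail
txn_id=26: amount < 743 or merchant <> 'M02' → fail
txn_id=27: amount < 743 or merchant <> 'M02' → fail
txn_id=28: amount < 743 or merchant <> 'M02' → fail
txn_id=29: amount < 743 or merchant <> 'M02' → fail
txn_id=30: ELSE → keep
txn_id=31: amount < 743 or merchant <> 'M02' → fail
txn_id=32: amount < 743 or merchant <> 'M02' → fail
txn_id=33: amount < 743 or merchant <> 'M02' → fail

fail, fail, fail, fail, fail, fail, fail, fail, fail, fail, keep, fail, fail, fail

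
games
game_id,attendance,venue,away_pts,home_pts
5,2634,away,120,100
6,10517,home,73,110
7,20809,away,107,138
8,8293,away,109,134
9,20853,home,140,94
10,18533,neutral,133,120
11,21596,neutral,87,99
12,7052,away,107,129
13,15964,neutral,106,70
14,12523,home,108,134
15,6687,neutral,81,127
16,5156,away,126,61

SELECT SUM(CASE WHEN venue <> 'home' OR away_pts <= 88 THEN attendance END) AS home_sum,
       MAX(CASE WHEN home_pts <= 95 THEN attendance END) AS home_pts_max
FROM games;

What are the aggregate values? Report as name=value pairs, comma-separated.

[home_sum: venue <> 'home' OR away_pts <= 88]
game_id=5: ✓ → 2634
game_id=6: ✓ → 10517
game_id=7: ✓ → 20809
game_id=8: ✓ → 8293
game_id=9: ✗
game_id=10: ✓ → 18533
game_id=11: ✓ → 21596
game_id=12: ✓ → 7052
game_id=13: ✓ → 15964
game_id=14: ✗
game_id=15: ✓ → 6687
game_id=16: ✓ → 5156
home_sum = 2634 + 10517 + 20809 + 8293 + 18533 + 21596 + 7052 + 15964 + 6687 + 5156 = 117241
—
[home_pts_max: home_pts <= 95]
game_id=5: ✗
game_id=6: ✗
game_id=7: ✗
game_id=8: ✗
game_id=9: ✓ → 20853
game_id=10: ✗
game_id=11: ✗
game_id=12: ✗
game_id=13: ✓ → 15964
game_id=14: ✗
game_id=15: ✗
game_id=16: ✓ → 5156
home_pts_max = MAX(20853, 15964, 5156) = 20853

home_sum=117241, home_pts_max=20853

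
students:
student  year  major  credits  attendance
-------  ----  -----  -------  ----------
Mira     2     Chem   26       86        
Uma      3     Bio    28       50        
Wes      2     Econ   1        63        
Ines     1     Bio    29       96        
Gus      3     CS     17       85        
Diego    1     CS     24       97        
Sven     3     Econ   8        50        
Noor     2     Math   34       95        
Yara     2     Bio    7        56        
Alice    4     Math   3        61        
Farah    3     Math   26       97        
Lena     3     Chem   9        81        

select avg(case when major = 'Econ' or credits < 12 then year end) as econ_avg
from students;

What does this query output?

student=Mira: ✗
student=Uma: ✗
student=Wes: ✓ → 2
student=Ines: ✗
student=Gus: ✗
student=Diego: ✗
student=Sven: ✓ → 3
student=Noor: ✗
student=Yara: ✓ → 2
student=Alice: ✓ → 4
student=Farah: ✗
student=Lena: ✓ → 3
econ_avg = (2 + 3 + 2 + 4 + 3) / 5 = 2.8

2.8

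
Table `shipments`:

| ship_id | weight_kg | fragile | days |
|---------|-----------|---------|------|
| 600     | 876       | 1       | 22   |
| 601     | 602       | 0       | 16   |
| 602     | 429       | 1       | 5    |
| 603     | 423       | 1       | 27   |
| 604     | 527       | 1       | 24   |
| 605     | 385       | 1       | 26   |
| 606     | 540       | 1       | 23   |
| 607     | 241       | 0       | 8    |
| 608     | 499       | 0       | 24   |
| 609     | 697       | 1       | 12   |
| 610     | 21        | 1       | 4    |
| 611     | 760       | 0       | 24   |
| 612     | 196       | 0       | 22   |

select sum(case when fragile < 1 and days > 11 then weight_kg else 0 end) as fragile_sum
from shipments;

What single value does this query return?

2057

ship_id=600: ✗
ship_id=601: ✓ → 602
ship_id=602: ✗
ship_id=603: ✗
ship_id=604: ✗
ship_id=605: ✗
ship_id=606: ✗
ship_id=607: ✗
ship_id=608: ✓ → 499
ship_id=609: ✗
ship_id=610: ✗
ship_id=611: ✓ → 760
ship_id=612: ✓ → 196
fragile_sum = 602 + 499 + 760 + 196 = 2057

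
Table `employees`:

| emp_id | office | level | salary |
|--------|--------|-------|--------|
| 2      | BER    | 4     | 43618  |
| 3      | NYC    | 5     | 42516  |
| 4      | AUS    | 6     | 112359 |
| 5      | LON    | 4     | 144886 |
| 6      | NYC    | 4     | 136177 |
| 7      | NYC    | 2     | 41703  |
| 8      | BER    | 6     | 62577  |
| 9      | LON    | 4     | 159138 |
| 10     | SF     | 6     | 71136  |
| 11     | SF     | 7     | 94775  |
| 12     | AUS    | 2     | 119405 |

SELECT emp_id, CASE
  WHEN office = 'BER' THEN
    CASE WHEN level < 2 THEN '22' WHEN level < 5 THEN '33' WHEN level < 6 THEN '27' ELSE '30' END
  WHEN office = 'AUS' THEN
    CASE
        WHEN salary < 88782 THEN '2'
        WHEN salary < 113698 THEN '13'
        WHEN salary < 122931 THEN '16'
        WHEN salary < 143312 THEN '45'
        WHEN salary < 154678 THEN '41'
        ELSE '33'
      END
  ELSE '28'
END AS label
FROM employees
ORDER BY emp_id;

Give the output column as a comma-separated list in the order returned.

33, 28, 13, 28, 28, 28, 30, 28, 28, 28, 16

emp_id=2: office='BER' → inner[level < 5] → 33
emp_id=3: office='NYC' → outer ELSE → 28
emp_id=4: office='AUS' → inner[salary < 113698] → 13
emp_id=5: office='LON' → outer ELSE → 28
emp_id=6: office='NYC' → outer ELSE → 28
emp_id=7: office='NYC' → outer ELSE → 28
emp_id=8: office='BER' → inner[ELSE] → 30
emp_id=9: office='LON' → outer ELSE → 28
emp_id=10: office='SF' → outer ELSE → 28
emp_id=11: office='SF' → outer ELSE → 28
emp_id=12: office='AUS' → inner[salary < 122931] → 16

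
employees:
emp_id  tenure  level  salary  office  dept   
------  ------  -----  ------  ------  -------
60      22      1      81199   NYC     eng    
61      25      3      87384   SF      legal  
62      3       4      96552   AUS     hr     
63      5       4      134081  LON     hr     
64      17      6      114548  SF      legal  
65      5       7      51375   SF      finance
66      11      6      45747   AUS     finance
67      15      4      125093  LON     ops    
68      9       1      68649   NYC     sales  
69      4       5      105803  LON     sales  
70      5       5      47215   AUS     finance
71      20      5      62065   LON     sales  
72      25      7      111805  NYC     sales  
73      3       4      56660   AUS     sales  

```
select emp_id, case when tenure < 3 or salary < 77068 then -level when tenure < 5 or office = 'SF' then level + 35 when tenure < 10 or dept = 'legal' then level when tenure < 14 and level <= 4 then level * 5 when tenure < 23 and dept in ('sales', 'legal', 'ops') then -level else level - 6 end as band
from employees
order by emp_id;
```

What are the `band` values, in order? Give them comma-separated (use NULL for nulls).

emp_id=60: ELSE → -5
emp_id=61: tenure < 5 or office = 'SF' → 38
emp_id=62: tenure < 5 or office = 'SF' → 39
emp_id=63: tenure < 10 or dept = 'legal' → 4
emp_id=64: tenure < 5 or office = 'SF' → 41
emp_id=65: tenure < 3 or salary < 77068 → -7
emp_id=66: tenure < 3 or salary < 77068 → -6
emp_id=67: tenure < 23 and dept in ('sales', 'legal', 'ops') → -4
emp_id=68: tenure < 3 or salary < 77068 → -1
emp_id=69: tenure < 5 or office = 'SF' → 40
emp_id=70: tenure < 3 or salary < 77068 → -5
emp_id=71: tenure < 3 or salary < 77068 → -5
emp_id=72: ELSE → 1
emp_id=73: tenure < 3 or salary < 77068 → -4

-5, 38, 39, 4, 41, -7, -6, -4, -1, 40, -5, -5, 1, -4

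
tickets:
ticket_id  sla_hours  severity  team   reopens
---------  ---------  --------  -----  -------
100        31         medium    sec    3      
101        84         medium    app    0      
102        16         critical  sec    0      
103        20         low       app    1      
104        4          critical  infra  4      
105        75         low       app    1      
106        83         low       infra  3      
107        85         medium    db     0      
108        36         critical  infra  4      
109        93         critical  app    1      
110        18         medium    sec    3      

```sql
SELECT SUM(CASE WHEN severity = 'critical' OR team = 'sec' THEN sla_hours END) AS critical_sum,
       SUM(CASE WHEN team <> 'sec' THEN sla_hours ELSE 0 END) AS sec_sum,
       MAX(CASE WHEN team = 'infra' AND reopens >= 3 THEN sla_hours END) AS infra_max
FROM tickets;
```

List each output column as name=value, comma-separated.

critical_sum=198, sec_sum=480, infra_max=83

[critical_sum: severity = 'critical' OR team = 'sec']
ticket_id=100: ✓ → 31
ticket_id=101: ✗
ticket_id=102: ✓ → 16
ticket_id=103: ✗
ticket_id=104: ✓ → 4
ticket_id=105: ✗
ticket_id=106: ✗
ticket_id=107: ✗
ticket_id=108: ✓ → 36
ticket_id=109: ✓ → 93
ticket_id=110: ✓ → 18
critical_sum = 31 + 16 + 4 + 36 + 93 + 18 = 198
—
[sec_sum: team <> 'sec']
ticket_id=100: ✗
ticket_id=101: ✓ → 84
ticket_id=102: ✗
ticket_id=103: ✓ → 20
ticket_id=104: ✓ → 4
ticket_id=105: ✓ → 75
ticket_id=106: ✓ → 83
ticket_id=107: ✓ → 85
ticket_id=108: ✓ → 36
ticket_id=109: ✓ → 93
ticket_id=110: ✗
sec_sum = 84 + 20 + 4 + 75 + 83 + 85 + 36 + 93 = 480
—
[infra_max: team = 'infra' AND reopens >= 3]
ticket_id=100: ✗
ticket_id=101: ✗
ticket_id=102: ✗
ticket_id=103: ✗
ticket_id=104: ✓ → 4
ticket_id=105: ✗
ticket_id=106: ✓ → 83
ticket_id=107: ✗
ticket_id=108: ✓ → 36
ticket_id=109: ✗
ticket_id=110: ✗
infra_max = MAX(4, 83, 36) = 83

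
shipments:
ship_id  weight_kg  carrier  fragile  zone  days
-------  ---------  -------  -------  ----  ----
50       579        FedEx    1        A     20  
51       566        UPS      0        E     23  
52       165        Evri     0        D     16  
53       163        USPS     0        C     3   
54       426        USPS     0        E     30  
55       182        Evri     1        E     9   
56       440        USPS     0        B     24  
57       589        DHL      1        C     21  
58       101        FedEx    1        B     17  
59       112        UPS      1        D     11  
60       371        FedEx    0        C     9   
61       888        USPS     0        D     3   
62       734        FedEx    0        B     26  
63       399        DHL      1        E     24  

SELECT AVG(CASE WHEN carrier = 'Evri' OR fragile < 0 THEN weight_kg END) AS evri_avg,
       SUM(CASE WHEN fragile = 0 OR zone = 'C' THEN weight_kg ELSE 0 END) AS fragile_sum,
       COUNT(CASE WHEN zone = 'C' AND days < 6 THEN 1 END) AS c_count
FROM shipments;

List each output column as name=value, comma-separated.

[evri_avg: carrier = 'Evri' OR fragile < 0]
ship_id=50: ✗
ship_id=51: ✗
ship_id=52: ✓ → 165
ship_id=53: ✗
ship_id=54: ✗
ship_id=55: ✓ → 182
ship_id=56: ✗
ship_id=57: ✗
ship_id=58: ✗
ship_id=59: ✗
ship_id=60: ✗
ship_id=61: ✗
ship_id=62: ✗
ship_id=63: ✗
evri_avg = (165 + 182) / 2 = 173.5
—
[fragile_sum: fragile = 0 OR zone = 'C']
ship_id=50: ✗
ship_id=51: ✓ → 566
ship_id=52: ✓ → 165
ship_id=53: ✓ → 163
ship_id=54: ✓ → 426
ship_id=55: ✗
ship_id=56: ✓ → 440
ship_id=57: ✓ → 589
ship_id=58: ✗
ship_id=59: ✗
ship_id=60: ✓ → 371
ship_id=61: ✓ → 888
ship_id=62: ✓ → 734
ship_id=63: ✗
fragile_sum = 566 + 165 + 163 + 426 + 440 + 589 + 371 + 888 + 734 = 4342
—
[c_count: zone = 'C' AND days < 6]
ship_id=50: ✗
ship_id=51: ✗
ship_id=52: ✗
ship_id=53: ✓ → 1
ship_id=54: ✗
ship_id=55: ✗
ship_id=56: ✗
ship_id=57: ✗
ship_id=58: ✗
ship_id=59: ✗
ship_id=60: ✗
ship_id=61: ✗
ship_id=62: ✗
ship_id=63: ✗
c_count = COUNT(1) = 1

evri_avg=173.5, fragile_sum=4342, c_count=1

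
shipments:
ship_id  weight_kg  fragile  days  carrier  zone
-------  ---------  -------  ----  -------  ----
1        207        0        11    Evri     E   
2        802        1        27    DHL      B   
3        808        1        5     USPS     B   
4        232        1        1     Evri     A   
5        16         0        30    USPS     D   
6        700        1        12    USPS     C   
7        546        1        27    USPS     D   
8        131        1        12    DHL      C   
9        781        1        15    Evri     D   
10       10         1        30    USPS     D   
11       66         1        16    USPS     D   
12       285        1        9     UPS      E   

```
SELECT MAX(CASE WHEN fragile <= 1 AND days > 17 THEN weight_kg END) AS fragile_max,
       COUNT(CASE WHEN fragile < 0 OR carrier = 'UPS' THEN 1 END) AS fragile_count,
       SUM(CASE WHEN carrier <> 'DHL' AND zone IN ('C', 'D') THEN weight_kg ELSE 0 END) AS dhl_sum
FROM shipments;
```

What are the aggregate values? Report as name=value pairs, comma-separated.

fragile_max=802, fragile_count=1, dhl_sum=2119

[fragile_max: fragile <= 1 AND days > 17]
ship_id=1: ✗
ship_id=2: ✓ → 802
ship_id=3: ✗
ship_id=4: ✗
ship_id=5: ✓ → 16
ship_id=6: ✗
ship_id=7: ✓ → 546
ship_id=8: ✗
ship_id=9: ✗
ship_id=10: ✓ → 10
ship_id=11: ✗
ship_id=12: ✗
fragile_max = MAX(802, 16, 546, 10) = 802
—
[fragile_count: fragile < 0 OR carrier = 'UPS']
ship_id=1: ✗
ship_id=2: ✗
ship_id=3: ✗
ship_id=4: ✗
ship_id=5: ✗
ship_id=6: ✗
ship_id=7: ✗
ship_id=8: ✗
ship_id=9: ✗
ship_id=10: ✗
ship_id=11: ✗
ship_id=12: ✓ → 1
fragile_count = COUNT(1) = 1
—
[dhl_sum: carrier <> 'DHL' AND zone IN ('C', 'D')]
ship_id=1: ✗
ship_id=2: ✗
ship_id=3: ✗
ship_id=4: ✗
ship_id=5: ✓ → 16
ship_id=6: ✓ → 700
ship_id=7: ✓ → 546
ship_id=8: ✗
ship_id=9: ✓ → 781
ship_id=10: ✓ → 10
ship_id=11: ✓ → 66
ship_id=12: ✗
dhl_sum = 16 + 700 + 546 + 781 + 10 + 66 = 2119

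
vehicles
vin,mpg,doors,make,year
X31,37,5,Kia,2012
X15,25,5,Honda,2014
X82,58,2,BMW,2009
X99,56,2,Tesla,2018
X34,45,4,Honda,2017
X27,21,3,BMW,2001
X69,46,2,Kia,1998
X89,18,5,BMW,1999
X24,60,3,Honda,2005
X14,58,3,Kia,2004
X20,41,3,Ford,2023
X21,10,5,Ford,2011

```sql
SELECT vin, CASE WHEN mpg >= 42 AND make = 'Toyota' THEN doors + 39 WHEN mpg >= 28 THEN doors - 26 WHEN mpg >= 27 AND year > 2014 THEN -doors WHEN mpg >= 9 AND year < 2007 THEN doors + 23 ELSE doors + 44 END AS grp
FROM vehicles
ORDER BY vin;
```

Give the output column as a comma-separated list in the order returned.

vin=X14: mpg >= 28 → -23
vin=X15: ELSE → 49
vin=X20: mpg >= 28 → -23
vin=X21: ELSE → 49
vin=X24: mpg >= 28 → -23
vin=X27: mpg >= 9 AND year < 2007 → 26
vin=X31: mpg >= 28 → -21
vin=X34: mpg >= 28 → -22
vin=X69: mpg >= 28 → -24
vin=X82: mpg >= 28 → -24
vin=X89: mpg >= 9 AND year < 2007 → 28
vin=X99: mpg >= 28 → -24

-23, 49, -23, 49, -23, 26, -21, -22, -24, -24, 28, -24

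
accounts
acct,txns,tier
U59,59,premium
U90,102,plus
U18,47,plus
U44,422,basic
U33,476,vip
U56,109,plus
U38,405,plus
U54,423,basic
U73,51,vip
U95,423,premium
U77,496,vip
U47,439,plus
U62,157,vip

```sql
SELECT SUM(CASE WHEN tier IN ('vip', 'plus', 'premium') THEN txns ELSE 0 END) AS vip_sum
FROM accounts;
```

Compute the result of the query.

acct=U59: ✓ → 59
acct=U90: ✓ → 102
acct=U18: ✓ → 47
acct=U44: ✗
acct=U33: ✓ → 476
acct=U56: ✓ → 109
acct=U38: ✓ → 405
acct=U54: ✗
acct=U73: ✓ → 51
acct=U95: ✓ → 423
acct=U77: ✓ → 496
acct=U47: ✓ → 439
acct=U62: ✓ → 157
vip_sum = 59 + 102 + 47 + 476 + 109 + 405 + 51 + 423 + 496 + 439 + 157 = 2764

2764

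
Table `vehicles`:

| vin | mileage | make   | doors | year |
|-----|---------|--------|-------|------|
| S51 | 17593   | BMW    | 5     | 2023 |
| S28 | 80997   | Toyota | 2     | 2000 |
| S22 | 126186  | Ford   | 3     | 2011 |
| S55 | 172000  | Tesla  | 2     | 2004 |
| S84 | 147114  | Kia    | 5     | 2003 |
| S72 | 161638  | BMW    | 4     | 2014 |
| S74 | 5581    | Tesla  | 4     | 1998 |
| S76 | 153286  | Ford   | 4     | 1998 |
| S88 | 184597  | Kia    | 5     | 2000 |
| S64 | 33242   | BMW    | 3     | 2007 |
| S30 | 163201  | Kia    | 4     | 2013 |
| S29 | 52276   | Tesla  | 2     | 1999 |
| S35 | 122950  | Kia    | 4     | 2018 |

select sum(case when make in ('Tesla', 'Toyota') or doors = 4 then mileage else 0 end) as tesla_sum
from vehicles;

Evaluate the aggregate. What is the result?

vin=S51: ✗
vin=S28: ✓ → 80997
vin=S22: ✗
vin=S55: ✓ → 172000
vin=S84: ✗
vin=S72: ✓ → 161638
vin=S74: ✓ → 5581
vin=S76: ✓ → 153286
vin=S88: ✗
vin=S64: ✗
vin=S30: ✓ → 163201
vin=S29: ✓ → 52276
vin=S35: ✓ → 122950
tesla_sum = 80997 + 172000 + 161638 + 5581 + 153286 + 163201 + 52276 + 122950 = 911929

911929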